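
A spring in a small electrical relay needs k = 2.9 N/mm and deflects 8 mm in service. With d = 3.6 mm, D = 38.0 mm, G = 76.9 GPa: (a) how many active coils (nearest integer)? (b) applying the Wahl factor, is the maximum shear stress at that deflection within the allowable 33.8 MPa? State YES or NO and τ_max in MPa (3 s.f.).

(a) 10 coils; (b) NO, τ_max = 55.5 MPa

N_a = Gd⁴/(8D³k) = (76.9×10³)(3.6⁴)/(8·38.0³·2.9) = 10.15 → N_a = 10
Actual rate k = Gd⁴/(8D³·10) = 2.9424 N/mm
Working load F = kδ = 2.9424·8 = 23.539 N
C = 38.0/3.6 = 10.5556; K_W = (4C−1)/(4C−4)+0.615/C = 1.1368
τ_max = K_W·8FD/(πd³) = 1.1368·48.82 = 55.497 MPa
τ_max > 33.8 MPa → exceeds allowable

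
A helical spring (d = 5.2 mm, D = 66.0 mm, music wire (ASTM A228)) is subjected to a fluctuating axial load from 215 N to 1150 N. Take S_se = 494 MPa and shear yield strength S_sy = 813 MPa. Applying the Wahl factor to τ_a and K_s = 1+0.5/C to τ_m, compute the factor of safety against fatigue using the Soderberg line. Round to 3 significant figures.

0.434

C = D/d = 66.0/5.2 = 12.6923; K_W = (4C−1)/(4C−4)+0.615/C = 1.1126; K_s = 1+0.5/C = 1.0394
F_a = (F_max−F_min)/2 = 467.5 N; F_m = (F_max+F_min)/2 = 682.5 N
τ_a = K_W·8F_aD/(πd³) = 1.1126 × 558.8 = 621.72 MPa
τ_m = K_s·8F_mD/(πd³) = 1.0394 × 815.79 = 847.92 MPa
Soderberg: 1/n_f = τ_a/S_se + τ_m/S_sy = 621.72/494 + 847.92/813 = 1.25854 + 1.04296 = 2.3015
n_f = 1/2.3015 = 0.4345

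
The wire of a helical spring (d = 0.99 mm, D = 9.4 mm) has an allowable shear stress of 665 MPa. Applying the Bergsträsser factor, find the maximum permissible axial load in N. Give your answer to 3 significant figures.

23.6 N

C = D/d = 9.4/0.99 = 9.4949
K_B = (4C+2)/(4C−3) = 39.980/34.980 = 1.1429
τ_max = K·8FD/(πd³) → F_max = τ_allow·πd³/(8DK)
F_max = 665·π·0.99³/(8·9.4·1.1429) = 2027.1/85.949 = 23.585 N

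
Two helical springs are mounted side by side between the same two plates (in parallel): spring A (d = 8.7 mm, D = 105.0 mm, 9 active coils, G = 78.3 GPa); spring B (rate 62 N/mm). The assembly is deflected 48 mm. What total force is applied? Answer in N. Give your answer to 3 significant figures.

3230 N

k_A = Gd⁴/(8D³N_a) = (78.3×10³)(8.7⁴)/(8·105.0³·9) = 5.3819 N/mm
Parallel: k_eq = 5.3819 + 62 = 67.382 N/mm
F = k_eq·δ = 67.382·48 = 3234.3 N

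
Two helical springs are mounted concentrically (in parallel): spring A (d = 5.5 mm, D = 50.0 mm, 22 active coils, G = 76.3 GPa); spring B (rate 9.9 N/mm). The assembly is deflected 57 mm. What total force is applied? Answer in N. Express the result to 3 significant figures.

k_A = Gd⁴/(8D³N_a) = (76.3×10³)(5.5⁴)/(8·50.0³·22) = 3.1736 N/mm
Parallel: k_eq = 3.1736 + 9.9 = 13.074 N/mm
F = k_eq·δ = 13.074·57 = 745.2 N

745 N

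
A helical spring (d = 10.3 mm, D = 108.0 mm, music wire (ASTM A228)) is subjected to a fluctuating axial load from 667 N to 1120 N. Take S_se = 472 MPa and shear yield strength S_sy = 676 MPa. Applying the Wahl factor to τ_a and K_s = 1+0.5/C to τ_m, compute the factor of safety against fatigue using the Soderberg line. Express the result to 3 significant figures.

2.06

C = D/d = 108.0/10.3 = 10.4854; K_W = (4C−1)/(4C−4)+0.615/C = 1.1377; K_s = 1+0.5/C = 1.0477
F_a = (F_max−F_min)/2 = 226.5 N; F_m = (F_max+F_min)/2 = 893.5 N
τ_a = K_W·8F_aD/(πd³) = 1.1377 × 57.006 = 64.857 MPa
τ_m = K_s·8F_mD/(πd³) = 1.0477 × 224.88 = 235.6 MPa
Soderberg: 1/n_f = τ_a/S_se + τ_m/S_sy = 64.857/472 + 235.6/676 = 0.13741 + 0.34852 = 0.48593
n_f = 1/0.48593 = 2.058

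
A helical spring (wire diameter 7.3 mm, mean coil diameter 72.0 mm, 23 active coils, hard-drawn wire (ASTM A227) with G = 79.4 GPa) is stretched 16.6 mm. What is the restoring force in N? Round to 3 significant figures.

54.5 N

k = Gd⁴/(8D³N_a) = (79.4×10³)(7.3⁴)/(8·72.0³·23) = 3.2832 N/mm
F = k·δ = 3.2832 × 16.6 = 54.501 N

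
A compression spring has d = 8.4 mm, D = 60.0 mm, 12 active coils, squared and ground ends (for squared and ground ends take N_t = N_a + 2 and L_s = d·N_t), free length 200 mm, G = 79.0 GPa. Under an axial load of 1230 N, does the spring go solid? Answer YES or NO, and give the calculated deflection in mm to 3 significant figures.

NO, δ = 64.8 mm

k = Gd⁴/(8D³N_a) = (79.0×10³)(8.4⁴)/(8·60.0³·12) = 18.968 N/mm
N_t = 14; L_s = 8.4·14 = 117.6 mm; δ_solid = L₀ − L_s = 200 − 117.6 = 82.4 mm
δ = F/k = 1230/18.968 = 64.846 mm
δ < δ_solid → spring does not go solid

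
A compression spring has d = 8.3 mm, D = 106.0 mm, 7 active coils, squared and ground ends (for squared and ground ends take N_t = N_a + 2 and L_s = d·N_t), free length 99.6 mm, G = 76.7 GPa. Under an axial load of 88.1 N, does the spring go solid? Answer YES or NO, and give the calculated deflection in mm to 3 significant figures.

NO, δ = 16.1 mm

k = Gd⁴/(8D³N_a) = (76.7×10³)(8.3⁴)/(8·106.0³·7) = 5.4576 N/mm
N_t = 9; L_s = 8.3·9 = 74.7 mm; δ_solid = L₀ − L_s = 99.6 − 74.7 = 24.9 mm
δ = F/k = 88.1/5.4576 = 16.143 mm
δ < δ_solid → spring does not go solid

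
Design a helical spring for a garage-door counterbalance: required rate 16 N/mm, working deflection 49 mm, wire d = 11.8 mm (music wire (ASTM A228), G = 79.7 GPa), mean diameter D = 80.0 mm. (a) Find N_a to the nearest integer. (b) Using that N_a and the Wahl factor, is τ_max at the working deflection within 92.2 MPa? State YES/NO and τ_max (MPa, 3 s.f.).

(a) 24 coils; (b) NO, τ_max = 117 MPa

N_a = Gd⁴/(8D³k) = (79.7×10³)(11.8⁴)/(8·80.0³·16) = 23.58 → N_a = 24
Actual rate k = Gd⁴/(8D³·24) = 15.719 N/mm
Working load F = kδ = 15.719·49 = 770.21 N
C = 80.0/11.8 = 6.7797; K_W = (4C−1)/(4C−4)+0.615/C = 1.2205
τ_max = K_W·8FD/(πd³) = 1.2205·95.498 = 116.55 MPa
τ_max > 92.2 MPa → exceeds allowable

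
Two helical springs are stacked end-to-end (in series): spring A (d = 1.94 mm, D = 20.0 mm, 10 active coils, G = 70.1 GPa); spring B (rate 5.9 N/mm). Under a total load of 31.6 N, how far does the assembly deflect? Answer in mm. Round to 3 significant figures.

25.7 mm

k_A = Gd⁴/(8D³N_a) = (70.1×10³)(1.94⁴)/(8·20.0³·10) = 1.5515 N/mm
Series: 1/k_eq = 1/1.5515 + 1/5.9 = 0.81404; k_eq = 1.2284 N/mm
δ = F/k_eq = 31.6/1.2284 = 25.724 mm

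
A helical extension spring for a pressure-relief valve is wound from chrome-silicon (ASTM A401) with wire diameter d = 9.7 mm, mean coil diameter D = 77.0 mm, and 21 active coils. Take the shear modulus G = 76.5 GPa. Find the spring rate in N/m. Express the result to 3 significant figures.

k = Gd⁴/(8D³N_a) = (76.5×10³ × 9.7⁴) / (8 × 77.0³ × 21)
  = 6.77249e+08 / 7.66975e+07 = 8.8301 N/mm = 8830.1 N/m

8830 N/m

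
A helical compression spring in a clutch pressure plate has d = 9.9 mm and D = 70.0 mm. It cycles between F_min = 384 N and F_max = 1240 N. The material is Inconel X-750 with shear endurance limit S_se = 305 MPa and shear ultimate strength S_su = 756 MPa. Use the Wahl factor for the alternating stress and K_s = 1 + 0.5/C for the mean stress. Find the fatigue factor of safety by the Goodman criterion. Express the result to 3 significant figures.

1.91

C = D/d = 70.0/9.9 = 7.0707; K_W = (4C−1)/(4C−4)+0.615/C = 1.2105; K_s = 1+0.5/C = 1.0707
F_a = (F_max−F_min)/2 = 428 N; F_m = (F_max+F_min)/2 = 812 N
τ_a = K_W·8F_aD/(πd³) = 1.2105 × 78.628 = 95.181 MPa
τ_m = K_s·8F_mD/(πd³) = 1.0707 × 149.17 = 159.72 MPa
Goodman: 1/n_f = τ_a/S_se + τ_m/S_su = 95.181/305 + 159.72/756 = 0.31207 + 0.21127 = 0.52334
n_f = 1/0.52334 = 1.911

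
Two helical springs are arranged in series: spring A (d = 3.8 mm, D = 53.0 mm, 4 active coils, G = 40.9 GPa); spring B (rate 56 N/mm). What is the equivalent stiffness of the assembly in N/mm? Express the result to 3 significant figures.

k_A = Gd⁴/(8D³N_a) = (40.9×10³)(3.8⁴)/(8·53.0³·4) = 1.7901 N/mm
Series: 1/k_eq = 1/1.7901 + 1/56 = 0.57648; k_eq = 1.7347 N/mm

1.73 N/mm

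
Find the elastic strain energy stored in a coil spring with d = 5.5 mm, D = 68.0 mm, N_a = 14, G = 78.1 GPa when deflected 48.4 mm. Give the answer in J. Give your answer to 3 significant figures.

2.38 J

k = Gd⁴/(8D³N_a) = (78.1×10³)(5.5⁴)/(8·68.0³·14) = 2.0294 N/mm
U = ½kδ² = 0.5 × 2.0294 × 48.4² = 2376.9 N·mm = 2.3769 J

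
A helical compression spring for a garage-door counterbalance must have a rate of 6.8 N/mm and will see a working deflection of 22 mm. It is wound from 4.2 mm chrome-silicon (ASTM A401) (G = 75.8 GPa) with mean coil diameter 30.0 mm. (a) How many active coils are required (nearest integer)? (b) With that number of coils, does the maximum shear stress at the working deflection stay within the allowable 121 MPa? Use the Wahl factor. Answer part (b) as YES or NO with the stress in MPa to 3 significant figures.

(a) 16 coils; (b) NO, τ_max = 187 MPa

N_a = Gd⁴/(8D³k) = (75.8×10³)(4.2⁴)/(8·30.0³·6.8) = 16.06 → N_a = 16
Actual rate k = Gd⁴/(8D³·16) = 6.8248 N/mm
Working load F = kδ = 6.8248·22 = 150.15 N
C = 30.0/4.2 = 7.1429; K_W = (4C−1)/(4C−4)+0.615/C = 1.2082
τ_max = K_W·8FD/(πd³) = 1.2082·154.82 = 187.05 MPa
τ_max > 121 MPa → exceeds allowable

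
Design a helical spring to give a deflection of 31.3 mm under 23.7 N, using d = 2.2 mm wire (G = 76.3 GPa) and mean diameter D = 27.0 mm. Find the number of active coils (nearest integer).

Required rate k = F/δ = 23.7/31.3 = 0.75719 N/mm
N_a = Gd⁴/(8D³k) = (76.3×10³ × 2.2⁴)/(8 × 27.0³ × 0.75719)
    = 1.78737e+06 / 119230 = 14.99 → 15 coils

15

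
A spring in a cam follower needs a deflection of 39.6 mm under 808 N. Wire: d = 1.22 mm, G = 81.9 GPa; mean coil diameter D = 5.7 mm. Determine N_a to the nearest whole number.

Required rate k = F/δ = 808/39.6 = 20.404 N/mm
N_a = Gd⁴/(8D³k) = (81.9×10³ × 1.22⁴)/(8 × 5.7³ × 20.404)
    = 181436 / 30229.5 = 6.002 → 6 coils

6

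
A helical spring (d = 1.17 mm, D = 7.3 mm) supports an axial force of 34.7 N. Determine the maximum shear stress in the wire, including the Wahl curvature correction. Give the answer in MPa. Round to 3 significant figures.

Spring index C = D/d = 7.3/1.17 = 6.2393
K_W = (4C−1)/(4C−4) + 0.615/C = 23.957/20.957 + 0.0986 = 1.2417
τ₀ = 8FD/(πd³) = 8·34.7·7.3/(π·1.17³) = 2026.48/5.0316 = 402.75 MPa
τ_max = K·τ₀ = 1.2417 × 402.75 = 500.1 MPa

500 MPa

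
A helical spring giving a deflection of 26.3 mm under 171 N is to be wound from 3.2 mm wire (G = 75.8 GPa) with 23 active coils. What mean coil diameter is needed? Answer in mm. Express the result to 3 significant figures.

18.8 mm

Required rate k = F/δ = 171/26.3 = 6.5019 N/mm
D = (Gd⁴/(8N_a·k))^(1/3) = (75.8×10³·3.2⁴/(8·23·6.5019))^(1/3)
  = (6643.71)^(1/3) = 18.7991 mm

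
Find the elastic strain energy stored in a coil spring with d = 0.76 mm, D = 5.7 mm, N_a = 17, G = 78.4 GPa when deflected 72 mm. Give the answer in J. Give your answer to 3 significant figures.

k = Gd⁴/(8D³N_a) = (78.4×10³)(0.76⁴)/(8·5.7³·17) = 1.0385 N/mm
U = ½kδ² = 0.5 × 1.0385 × 72² = 2691.8 N·mm = 2.6918 J

2.69 J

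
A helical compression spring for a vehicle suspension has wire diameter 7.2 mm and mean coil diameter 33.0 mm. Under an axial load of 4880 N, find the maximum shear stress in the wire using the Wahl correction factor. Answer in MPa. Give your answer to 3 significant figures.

Spring index C = D/d = 33.0/7.2 = 4.5833
K_W = (4C−1)/(4C−4) + 0.615/C = 17.333/14.333 + 0.1342 = 1.3435
τ₀ = 8FD/(πd³) = 8·4880·33.0/(π·7.2³) = 1.28832e+06/1172.6 = 1098.7 MPa
τ_max = K·τ₀ = 1.3435 × 1098.7 = 1476.1 MPa

1480 MPa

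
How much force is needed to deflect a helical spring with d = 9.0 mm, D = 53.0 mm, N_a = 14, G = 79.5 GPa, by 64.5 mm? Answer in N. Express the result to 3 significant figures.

2020 N

k = Gd⁴/(8D³N_a) = (79.5×10³)(9.0⁴)/(8·53.0³·14) = 31.282 N/mm
F = k·δ = 31.282 × 64.5 = 2017.7 N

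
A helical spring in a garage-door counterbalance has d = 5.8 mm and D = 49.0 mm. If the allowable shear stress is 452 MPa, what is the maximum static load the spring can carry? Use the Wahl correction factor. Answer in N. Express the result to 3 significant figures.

602 N

C = D/d = 49.0/5.8 = 8.4483
K_W = (4C−1)/(4C−4) + 0.615/C = 32.793/29.793 + 0.0728 = 1.1735
τ_max = K·8FD/(πd³) → F_max = τ_allow·πd³/(8DK)
F_max = 452·π·5.8³/(8·49.0·1.1735) = 2.7706e+05/460.01 = 602.29 N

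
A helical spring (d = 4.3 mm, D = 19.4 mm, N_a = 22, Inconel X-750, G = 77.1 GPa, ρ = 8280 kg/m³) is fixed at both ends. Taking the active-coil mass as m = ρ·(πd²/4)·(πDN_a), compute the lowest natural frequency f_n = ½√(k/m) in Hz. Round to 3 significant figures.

178 Hz

k = Gd⁴/(8D³N_a) = (77.1×10³)(4.3⁴)/(8·19.4³·22) = 20.512 N/mm = 20512 N/m
Wire length L = πDN_a = π·19.4·22 = 1340.8 mm
m = ρ·(πd²/4)·L = 8280 × 14.522×10⁻⁶ m² × 1.3408 m = 0.16122 kg
f_n = ½√(k/m) = 0.5·√(20512/0.16122) = 0.5·√(1.2723e+05) = 178.34 Hz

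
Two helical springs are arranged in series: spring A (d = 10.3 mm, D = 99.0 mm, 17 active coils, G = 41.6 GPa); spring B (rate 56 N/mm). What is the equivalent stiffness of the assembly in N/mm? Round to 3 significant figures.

3.34 N/mm

k_A = Gd⁴/(8D³N_a) = (41.6×10³)(10.3⁴)/(8·99.0³·17) = 3.5481 N/mm
Series: 1/k_eq = 1/3.5481 + 1/56 = 0.2997; k_eq = 3.3367 N/mm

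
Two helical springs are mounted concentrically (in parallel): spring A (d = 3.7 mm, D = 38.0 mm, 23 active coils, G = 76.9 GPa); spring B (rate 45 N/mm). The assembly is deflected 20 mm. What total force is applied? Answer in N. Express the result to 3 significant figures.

k_A = Gd⁴/(8D³N_a) = (76.9×10³)(3.7⁴)/(8·38.0³·23) = 1.4275 N/mm
Parallel: k_eq = 1.4275 + 45 = 46.427 N/mm
F = k_eq·δ = 46.427·20 = 928.55 N

929 N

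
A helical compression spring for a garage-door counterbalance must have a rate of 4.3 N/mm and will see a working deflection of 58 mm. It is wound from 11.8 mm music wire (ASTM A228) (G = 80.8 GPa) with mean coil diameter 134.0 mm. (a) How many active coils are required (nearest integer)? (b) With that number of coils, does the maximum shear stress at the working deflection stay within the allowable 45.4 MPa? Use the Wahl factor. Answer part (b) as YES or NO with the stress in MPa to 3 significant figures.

(a) 19 coils; (b) NO, τ_max = 58.1 MPa

N_a = Gd⁴/(8D³k) = (80.8×10³)(11.8⁴)/(8·134.0³·4.3) = 18.93 → N_a = 19
Actual rate k = Gd⁴/(8D³·19) = 4.2833 N/mm
Working load F = kδ = 4.2833·58 = 248.43 N
C = 134.0/11.8 = 11.3559; K_W = (4C−1)/(4C−4)+0.615/C = 1.1266
τ_max = K_W·8FD/(πd³) = 1.1266·51.595 = 58.126 MPa
τ_max > 45.4 MPa → exceeds allowable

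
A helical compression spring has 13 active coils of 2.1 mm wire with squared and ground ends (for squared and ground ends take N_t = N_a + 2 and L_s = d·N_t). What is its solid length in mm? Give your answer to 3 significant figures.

31.5 mm

squared and ground ends: N_t = N_a + 2 = 13 + 2 = 15
L_s = d·N_t = 2.1 × 15 = 31.5 mm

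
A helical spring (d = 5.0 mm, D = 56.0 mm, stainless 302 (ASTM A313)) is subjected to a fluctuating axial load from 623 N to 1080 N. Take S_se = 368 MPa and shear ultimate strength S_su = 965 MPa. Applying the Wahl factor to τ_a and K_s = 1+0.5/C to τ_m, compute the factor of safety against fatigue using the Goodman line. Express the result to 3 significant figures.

0.540

C = D/d = 56.0/5.0 = 11.2000; K_W = (4C−1)/(4C−4)+0.615/C = 1.1284; K_s = 1+0.5/C = 1.0446
F_a = (F_max−F_min)/2 = 228.5 N; F_m = (F_max+F_min)/2 = 851.5 N
τ_a = K_W·8F_aD/(πd³) = 1.1284 × 260.68 = 294.16 MPa
τ_m = K_s·8F_mD/(πd³) = 1.0446 × 971.41 = 1014.8 MPa
Goodman: 1/n_f = τ_a/S_se + τ_m/S_su = 294.16/368 + 1014.8/965 = 0.79935 + 1.05158 = 1.8509
n_f = 1/1.8509 = 0.5403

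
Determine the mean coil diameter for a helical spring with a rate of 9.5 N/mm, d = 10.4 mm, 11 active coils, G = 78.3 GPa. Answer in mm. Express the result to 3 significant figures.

D = (Gd⁴/(8N_a·k))^(1/3) = (78.3×10³·10.4⁴/(8·11·9.5))^(1/3)
  = (1.09569e+06)^(1/3) = 103.0931 mm

103 mm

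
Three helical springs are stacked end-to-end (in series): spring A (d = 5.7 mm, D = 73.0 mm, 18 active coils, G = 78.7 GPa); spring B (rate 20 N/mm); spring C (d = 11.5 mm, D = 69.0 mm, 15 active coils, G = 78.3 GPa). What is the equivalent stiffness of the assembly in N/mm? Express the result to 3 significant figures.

k_A = Gd⁴/(8D³N_a) = (78.7×10³)(5.7⁴)/(8·73.0³·18) = 1.483 N/mm
k_C = Gd⁴/(8D³N_a) = (78.3×10³)(11.5⁴)/(8·69.0³·15) = 34.74 N/mm
Series: 1/k_eq = 1/1.483 + 1/20 + 1/34.74 = 0.75309; k_eq = 1.3279 N/mm

1.33 N/mm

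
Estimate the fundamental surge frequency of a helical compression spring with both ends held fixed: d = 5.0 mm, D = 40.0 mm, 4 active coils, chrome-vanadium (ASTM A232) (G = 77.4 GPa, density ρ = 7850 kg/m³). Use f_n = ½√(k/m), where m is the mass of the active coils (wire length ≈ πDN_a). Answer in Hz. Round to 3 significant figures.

k = Gd⁴/(8D³N_a) = (77.4×10³)(5.0⁴)/(8·40.0³·4) = 23.621 N/mm = 23621 N/m
Wire length L = πDN_a = π·40.0·4 = 502.65 mm
m = ρ·(πd²/4)·L = 7850 × 19.635×10⁻⁶ m² × 0.50265 m = 0.077476 kg
f_n = ½√(k/m) = 0.5·√(23621/0.077476) = 0.5·√(3.0487e+05) = 276.08 Hz

276 Hz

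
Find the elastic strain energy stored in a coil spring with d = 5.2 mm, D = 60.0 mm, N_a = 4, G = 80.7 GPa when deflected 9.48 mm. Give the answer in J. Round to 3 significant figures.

0.384 J

k = Gd⁴/(8D³N_a) = (80.7×10³)(5.2⁴)/(8·60.0³·4) = 8.5366 N/mm
U = ½kδ² = 0.5 × 8.5366 × 9.48² = 383.59 N·mm = 0.38359 J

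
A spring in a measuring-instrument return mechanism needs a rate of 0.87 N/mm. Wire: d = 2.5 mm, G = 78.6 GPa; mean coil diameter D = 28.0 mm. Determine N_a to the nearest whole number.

20

N_a = Gd⁴/(8D³k) = (78.6×10³ × 2.5⁴)/(8 × 28.0³ × 0.87)
    = 3.07031e+06 / 152786 = 20.1 → 20 coils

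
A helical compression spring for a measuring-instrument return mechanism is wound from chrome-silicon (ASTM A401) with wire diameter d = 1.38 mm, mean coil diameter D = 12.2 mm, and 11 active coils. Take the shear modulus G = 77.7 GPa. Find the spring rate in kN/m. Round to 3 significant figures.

1.76 kN/m

k = Gd⁴/(8D³N_a) = (77.7×10³ × 1.38⁴) / (8 × 12.2³ × 11)
  = 281798 / 159795 = 1.7635 N/mm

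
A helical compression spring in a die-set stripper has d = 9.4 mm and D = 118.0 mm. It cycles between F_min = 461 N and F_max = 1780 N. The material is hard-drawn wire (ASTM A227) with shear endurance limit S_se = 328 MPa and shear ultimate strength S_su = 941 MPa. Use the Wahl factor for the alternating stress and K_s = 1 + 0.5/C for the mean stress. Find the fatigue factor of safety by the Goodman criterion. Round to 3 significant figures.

C = D/d = 118.0/9.4 = 12.5532; K_W = (4C−1)/(4C−4)+0.615/C = 1.1139; K_s = 1+0.5/C = 1.0398
F_a = (F_max−F_min)/2 = 659.5 N; F_m = (F_max+F_min)/2 = 1120.5 N
τ_a = K_W·8F_aD/(πd³) = 1.1139 × 238.59 = 265.77 MPa
τ_m = K_s·8F_mD/(πd³) = 1.0398 × 405.37 = 421.51 MPa
Goodman: 1/n_f = τ_a/S_se + τ_m/S_su = 265.77/328 + 421.51/941 = 0.81027 + 0.44794 = 1.2582
n_f = 1/1.2582 = 0.7948

0.795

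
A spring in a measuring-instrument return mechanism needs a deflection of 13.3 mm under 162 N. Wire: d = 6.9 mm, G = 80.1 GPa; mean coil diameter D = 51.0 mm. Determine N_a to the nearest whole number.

Required rate k = F/δ = 162/13.3 = 12.18 N/mm
N_a = Gd⁴/(8D³k) = (80.1×10³ × 6.9⁴)/(8 × 51.0³ × 12.18)
    = 1.81564e+08 / 1.2926e+07 = 14.05 → 14 coils

14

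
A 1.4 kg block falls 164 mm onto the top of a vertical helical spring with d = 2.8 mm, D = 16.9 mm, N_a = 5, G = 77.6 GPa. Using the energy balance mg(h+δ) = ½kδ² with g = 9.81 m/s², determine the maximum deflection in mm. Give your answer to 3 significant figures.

k = Gd⁴/(8D³N_a) = (77.6×10³)(2.8⁴)/(8·16.9³·5) = 24.704 N/mm
W = mg = 1.4 × 9.81 = 13.734 N
½kδ² − Wδ − Wh = 0 → δ = (W + √(W² + 2kWh))/k
δ = (13.734 + √(188.62 + 111287))/24.704 = (13.734 + 333.88)/24.704 = 14.071 mm

14.1 mm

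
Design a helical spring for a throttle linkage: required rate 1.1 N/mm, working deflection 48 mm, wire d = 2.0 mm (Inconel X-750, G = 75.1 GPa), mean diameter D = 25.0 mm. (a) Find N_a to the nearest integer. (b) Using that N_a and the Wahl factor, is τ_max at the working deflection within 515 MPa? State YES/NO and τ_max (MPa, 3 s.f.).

(a) 9 coils; (b) YES, τ_max = 455 MPa

N_a = Gd⁴/(8D³k) = (75.1×10³)(2.0⁴)/(8·25.0³·1.1) = 8.739 → N_a = 9
Actual rate k = Gd⁴/(8D³·9) = 1.0681 N/mm
Working load F = kδ = 1.0681·48 = 51.268 N
C = 25.0/2.0 = 12.5000; K_W = (4C−1)/(4C−4)+0.615/C = 1.1144
τ_max = K_W·8FD/(πd³) = 1.1144·407.98 = 454.66 MPa
τ_max ≤ 515 MPa → acceptable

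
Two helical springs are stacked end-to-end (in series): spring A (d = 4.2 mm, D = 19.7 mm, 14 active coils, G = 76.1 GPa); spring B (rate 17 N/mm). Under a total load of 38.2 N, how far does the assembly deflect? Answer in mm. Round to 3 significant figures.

3.63 mm

k_A = Gd⁴/(8D³N_a) = (76.1×10³)(4.2⁴)/(8·19.7³·14) = 27.654 N/mm
Series: 1/k_eq = 1/27.654 + 1/17 = 0.094984; k_eq = 10.528 N/mm
δ = F/k_eq = 38.2/10.528 = 3.6284 mm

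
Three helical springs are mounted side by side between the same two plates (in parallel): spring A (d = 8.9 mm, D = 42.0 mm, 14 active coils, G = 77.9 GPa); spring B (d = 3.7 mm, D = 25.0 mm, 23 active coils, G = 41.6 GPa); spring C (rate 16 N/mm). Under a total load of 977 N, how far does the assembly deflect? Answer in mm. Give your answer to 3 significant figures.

k_A = Gd⁴/(8D³N_a) = (77.9×10³)(8.9⁴)/(8·42.0³·14) = 58.902 N/mm
k_B = Gd⁴/(8D³N_a) = (41.6×10³)(3.7⁴)/(8·25.0³·23) = 2.7118 N/mm
Parallel: k_eq = 58.902 + 2.7118 + 16 = 77.614 N/mm
δ = F/k_eq = 977/77.614 = 12.588 mm

12.6 mm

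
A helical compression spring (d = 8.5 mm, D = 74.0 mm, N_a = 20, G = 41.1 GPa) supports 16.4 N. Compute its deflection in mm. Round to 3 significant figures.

4.96 mm

k = Gd⁴/(8D³N_a) = (41.1×10³)(8.5⁴)/(8·74.0³·20) = 3.309 N/mm
δ = F/k = 16.4 / 3.309 = 4.9561 mm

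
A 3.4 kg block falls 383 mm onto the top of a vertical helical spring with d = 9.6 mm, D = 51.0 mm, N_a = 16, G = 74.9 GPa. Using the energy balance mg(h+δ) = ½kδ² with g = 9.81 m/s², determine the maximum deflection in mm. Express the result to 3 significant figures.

27.0 mm

k = Gd⁴/(8D³N_a) = (74.9×10³)(9.6⁴)/(8·51.0³·16) = 37.467 N/mm
W = mg = 3.4 × 9.81 = 33.354 N
½kδ² − Wδ − Wh = 0 → δ = (W + √(W² + 2kWh))/k
δ = (33.354 + √(1112.5 + 957245))/37.467 = (33.354 + 978.96)/37.467 = 27.019 mm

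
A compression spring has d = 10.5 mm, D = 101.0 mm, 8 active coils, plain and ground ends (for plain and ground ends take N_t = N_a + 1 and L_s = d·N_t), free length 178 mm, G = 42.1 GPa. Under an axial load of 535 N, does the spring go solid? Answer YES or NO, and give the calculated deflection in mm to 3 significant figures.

k = Gd⁴/(8D³N_a) = (42.1×10³)(10.5⁴)/(8·101.0³·8) = 7.7606 N/mm
N_t = 9; L_s = 10.5·9 = 94.5 mm; δ_solid = L₀ − L_s = 178 − 94.5 = 83.5 mm
δ = F/k = 535/7.7606 = 68.938 mm
δ < δ_solid → spring does not go solid

NO, δ = 68.9 mm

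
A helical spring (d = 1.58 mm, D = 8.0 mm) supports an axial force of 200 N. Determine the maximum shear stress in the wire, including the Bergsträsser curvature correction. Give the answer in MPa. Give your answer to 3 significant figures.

1330 MPa

Spring index C = D/d = 8.0/1.58 = 5.0633
K_B = (4C+2)/(4C−3) = 22.253/17.253 = 1.2898
τ₀ = 8FD/(πd³) = 8·200·8.0/(π·1.58³) = 12800/12.391 = 1033 MPa
τ_max = K·τ₀ = 1.2898 × 1033 = 1332.3 MPa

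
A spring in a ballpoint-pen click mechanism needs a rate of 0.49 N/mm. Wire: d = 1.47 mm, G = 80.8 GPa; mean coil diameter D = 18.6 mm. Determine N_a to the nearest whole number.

15

N_a = Gd⁴/(8D³k) = (80.8×10³ × 1.47⁴)/(8 × 18.6³ × 0.49)
    = 377295 / 25224.6 = 14.96 → 15 coils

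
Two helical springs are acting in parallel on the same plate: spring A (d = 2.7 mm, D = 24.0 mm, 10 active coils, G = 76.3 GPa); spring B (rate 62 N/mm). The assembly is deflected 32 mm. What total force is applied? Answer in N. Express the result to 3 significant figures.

k_A = Gd⁴/(8D³N_a) = (76.3×10³)(2.7⁴)/(8·24.0³·10) = 3.6665 N/mm
Parallel: k_eq = 3.6665 + 62 = 65.667 N/mm
F = k_eq·δ = 65.667·32 = 2101.3 N

2100 N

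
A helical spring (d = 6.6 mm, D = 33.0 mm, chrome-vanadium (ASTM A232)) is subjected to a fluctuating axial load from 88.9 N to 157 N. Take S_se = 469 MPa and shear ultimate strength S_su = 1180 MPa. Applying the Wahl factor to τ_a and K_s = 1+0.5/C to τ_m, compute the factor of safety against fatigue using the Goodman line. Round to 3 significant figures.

C = D/d = 33.0/6.6 = 5.0000; K_W = (4C−1)/(4C−4)+0.615/C = 1.3105; K_s = 1+0.5/C = 1.1000
F_a = (F_max−F_min)/2 = 34.05 N; F_m = (F_max+F_min)/2 = 122.95 N
τ_a = K_W·8F_aD/(πd³) = 1.3105 × 9.9527 = 13.043 MPa
τ_m = K_s·8F_mD/(πd³) = 1.1000 × 35.938 = 39.532 MPa
Goodman: 1/n_f = τ_a/S_se + τ_m/S_su = 13.043/469 + 39.532/1180 = 0.02781 + 0.03350 = 0.061311
n_f = 1/0.061311 = 16.31

16.3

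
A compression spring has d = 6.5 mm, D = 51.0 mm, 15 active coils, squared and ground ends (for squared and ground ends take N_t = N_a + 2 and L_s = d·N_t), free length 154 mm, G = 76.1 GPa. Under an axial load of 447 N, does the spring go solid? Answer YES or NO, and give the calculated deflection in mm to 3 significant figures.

k = Gd⁴/(8D³N_a) = (76.1×10³)(6.5⁴)/(8·51.0³·15) = 8.5339 N/mm
N_t = 17; L_s = 6.5·17 = 110.5 mm; δ_solid = L₀ − L_s = 154 − 110.5 = 43.5 mm
δ = F/k = 447/8.5339 = 52.379 mm
δ ≥ δ_solid → spring goes solid

YES, δ = 52.4 mm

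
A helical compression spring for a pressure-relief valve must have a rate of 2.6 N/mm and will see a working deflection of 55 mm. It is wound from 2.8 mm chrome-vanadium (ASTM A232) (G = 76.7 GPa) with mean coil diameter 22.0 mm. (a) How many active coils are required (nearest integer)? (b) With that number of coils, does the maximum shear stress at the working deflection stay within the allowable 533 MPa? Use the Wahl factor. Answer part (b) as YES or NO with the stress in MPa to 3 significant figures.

(a) 21 coils; (b) YES, τ_max = 439 MPa

N_a = Gd⁴/(8D³k) = (76.7×10³)(2.8⁴)/(8·22.0³·2.6) = 21.29 → N_a = 21
Actual rate k = Gd⁴/(8D³·21) = 2.6354 N/mm
Working load F = kδ = 2.6354·55 = 144.95 N
C = 22.0/2.8 = 7.8571; K_W = (4C−1)/(4C−4)+0.615/C = 1.1876
τ_max = K_W·8FD/(πd³) = 1.1876·369.91 = 439.33 MPa
τ_max ≤ 533 MPa → acceptable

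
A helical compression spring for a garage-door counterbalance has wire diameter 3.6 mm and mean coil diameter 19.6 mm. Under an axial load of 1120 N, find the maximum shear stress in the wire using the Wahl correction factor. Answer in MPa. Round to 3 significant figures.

1540 MPa

Spring index C = D/d = 19.6/3.6 = 5.4444
K_W = (4C−1)/(4C−4) + 0.615/C = 20.778/17.778 + 0.1130 = 1.2817
τ₀ = 8FD/(πd³) = 8·1120·19.6/(π·3.6³) = 175616/146.57 = 1198.1 MPa
τ_max = K·τ₀ = 1.2817 × 1198.1 = 1535.7 MPa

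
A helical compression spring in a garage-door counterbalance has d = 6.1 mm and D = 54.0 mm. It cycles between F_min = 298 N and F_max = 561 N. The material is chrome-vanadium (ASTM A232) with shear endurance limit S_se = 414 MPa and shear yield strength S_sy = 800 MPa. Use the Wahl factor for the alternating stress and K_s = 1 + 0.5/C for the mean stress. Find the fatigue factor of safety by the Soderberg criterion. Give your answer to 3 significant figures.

C = D/d = 54.0/6.1 = 8.8525; K_W = (4C−1)/(4C−4)+0.615/C = 1.1650; K_s = 1+0.5/C = 1.0565
F_a = (F_max−F_min)/2 = 131.5 N; F_m = (F_max+F_min)/2 = 429.5 N
τ_a = K_W·8F_aD/(πd³) = 1.1650 × 79.665 = 92.809 MPa
τ_m = K_s·8F_mD/(πd³) = 1.0565 × 260.2 = 274.9 MPa
Soderberg: 1/n_f = τ_a/S_se + τ_m/S_sy = 92.809/414 + 274.9/800 = 0.22418 + 0.34362 = 0.5678
n_f = 1/0.5678 = 1.761

1.76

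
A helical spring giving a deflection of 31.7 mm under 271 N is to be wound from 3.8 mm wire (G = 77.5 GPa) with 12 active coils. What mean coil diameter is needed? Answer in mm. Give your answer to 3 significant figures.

27.0 mm

Required rate k = F/δ = 271/31.7 = 8.5489 N/mm
D = (Gd⁴/(8N_a·k))^(1/3) = (77.5×10³·3.8⁴/(8·12·8.5489))^(1/3)
  = (19690.4)^(1/3) = 27.0034 mm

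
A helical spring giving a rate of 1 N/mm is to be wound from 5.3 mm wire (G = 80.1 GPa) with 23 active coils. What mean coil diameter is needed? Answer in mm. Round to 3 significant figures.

70.0 mm

D = (Gd⁴/(8N_a·k))^(1/3) = (80.1×10³·5.3⁴/(8·23·1))^(1/3)
  = (343493)^(1/3) = 70.0335 mm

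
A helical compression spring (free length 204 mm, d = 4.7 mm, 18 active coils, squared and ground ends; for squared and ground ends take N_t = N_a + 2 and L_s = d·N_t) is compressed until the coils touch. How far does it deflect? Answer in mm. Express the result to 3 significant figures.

110 mm

N_t = 20; L_s = 4.7·20 = 94 mm
δ_solid = L₀ − L_s = 204 − 94 = 110 mm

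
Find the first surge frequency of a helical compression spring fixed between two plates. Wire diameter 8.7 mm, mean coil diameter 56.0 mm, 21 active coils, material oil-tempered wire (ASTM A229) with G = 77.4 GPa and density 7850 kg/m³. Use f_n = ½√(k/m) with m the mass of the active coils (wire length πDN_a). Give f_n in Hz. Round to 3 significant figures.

46.7 Hz

k = Gd⁴/(8D³N_a) = (77.4×10³)(8.7⁴)/(8·56.0³·21) = 15.03 N/mm = 15030 N/m
Wire length L = πDN_a = π·56.0·21 = 3694.5 mm
m = ρ·(πd²/4)·L = 7850 × 59.447×10⁻⁶ m² × 3.6945 m = 1.7241 kg
f_n = ½√(k/m) = 0.5·√(15030/1.7241) = 0.5·√(8717.4) = 46.684 Hz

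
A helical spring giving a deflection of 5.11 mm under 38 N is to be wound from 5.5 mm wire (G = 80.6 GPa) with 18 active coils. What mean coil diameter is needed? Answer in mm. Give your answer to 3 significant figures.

Required rate k = F/δ = 38/5.11 = 7.4364 N/mm
D = (Gd⁴/(8N_a·k))^(1/3) = (80.6×10³·5.5⁴/(8·18·7.4364))^(1/3)
  = (68874.8)^(1/3) = 40.9908 mm

41.0 mm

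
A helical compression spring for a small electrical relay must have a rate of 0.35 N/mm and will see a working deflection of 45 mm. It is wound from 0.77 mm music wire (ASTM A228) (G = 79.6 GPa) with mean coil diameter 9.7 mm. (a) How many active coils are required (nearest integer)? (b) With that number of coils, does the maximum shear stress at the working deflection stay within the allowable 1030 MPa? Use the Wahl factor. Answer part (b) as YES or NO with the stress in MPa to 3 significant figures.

N_a = Gd⁴/(8D³k) = (79.6×10³)(0.77⁴)/(8·9.7³·0.35) = 10.95 → N_a = 11
Actual rate k = Gd⁴/(8D³·11) = 0.3484 N/mm
Working load F = kδ = 0.3484·45 = 15.678 N
C = 9.7/0.77 = 12.5974; K_W = (4C−1)/(4C−4)+0.615/C = 1.1135
τ_max = K_W·8FD/(πd³) = 1.1135·848.26 = 944.53 MPa
τ_max ≤ 1030 MPa → acceptable

(a) 11 coils; (b) YES, τ_max = 945 MPa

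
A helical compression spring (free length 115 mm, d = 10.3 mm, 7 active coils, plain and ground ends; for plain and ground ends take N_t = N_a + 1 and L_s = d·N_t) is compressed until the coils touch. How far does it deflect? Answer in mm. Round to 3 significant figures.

N_t = 8; L_s = 10.3·8 = 82.4 mm
δ_solid = L₀ − L_s = 115 − 82.4 = 32.6 mm

32.6 mm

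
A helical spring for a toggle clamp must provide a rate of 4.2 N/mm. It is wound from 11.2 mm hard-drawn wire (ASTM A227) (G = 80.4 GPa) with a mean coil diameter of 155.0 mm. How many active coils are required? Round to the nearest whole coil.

10

N_a = Gd⁴/(8D³k) = (80.4×10³ × 11.2⁴)/(8 × 155.0³ × 4.2)
    = 1.26511e+09 / 1.25122e+08 = 10.11 → 10 coils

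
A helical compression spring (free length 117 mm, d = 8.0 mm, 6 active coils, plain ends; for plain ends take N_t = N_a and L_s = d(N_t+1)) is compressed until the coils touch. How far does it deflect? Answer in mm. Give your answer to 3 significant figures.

61.0 mm

N_t = 6; L_s = 8.0·7 = 56 mm
δ_solid = L₀ − L_s = 117 − 56 = 61 mm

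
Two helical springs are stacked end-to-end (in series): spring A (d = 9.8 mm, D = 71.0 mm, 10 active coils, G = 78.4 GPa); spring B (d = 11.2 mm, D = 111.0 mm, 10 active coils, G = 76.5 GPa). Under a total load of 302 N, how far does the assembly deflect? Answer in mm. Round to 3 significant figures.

39.4 mm

k_A = Gd⁴/(8D³N_a) = (78.4×10³)(9.8⁴)/(8·71.0³·10) = 25.255 N/mm
k_B = Gd⁴/(8D³N_a) = (76.5×10³)(11.2⁴)/(8·111.0³·10) = 11.002 N/mm
Series: 1/k_eq = 1/25.255 + 1/11.002 = 0.13049; k_eq = 7.6636 N/mm
δ = F/k_eq = 302/7.6636 = 39.407 mm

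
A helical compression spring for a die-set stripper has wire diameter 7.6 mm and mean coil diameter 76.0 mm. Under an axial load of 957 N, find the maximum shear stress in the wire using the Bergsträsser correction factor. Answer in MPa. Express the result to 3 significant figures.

Spring index C = D/d = 76.0/7.6 = 10.0000
K_B = (4C+2)/(4C−3) = 42.000/37.000 = 1.1351
τ₀ = 8FD/(πd³) = 8·957·76.0/(π·7.6³) = 581856/1379.1 = 421.91 MPa
τ_max = K·τ₀ = 1.1351 × 421.91 = 478.93 MPa

479 MPa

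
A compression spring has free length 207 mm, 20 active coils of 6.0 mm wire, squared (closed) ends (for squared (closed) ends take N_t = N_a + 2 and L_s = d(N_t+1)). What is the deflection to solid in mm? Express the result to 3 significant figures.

69.0 mm

N_t = 22; L_s = 6.0·23 = 138 mm
δ_solid = L₀ − L_s = 207 − 138 = 69 mm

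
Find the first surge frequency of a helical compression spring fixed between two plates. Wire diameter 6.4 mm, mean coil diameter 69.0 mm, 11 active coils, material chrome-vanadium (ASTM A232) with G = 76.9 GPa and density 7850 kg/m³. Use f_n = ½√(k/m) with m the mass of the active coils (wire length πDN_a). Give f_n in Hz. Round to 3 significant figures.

k = Gd⁴/(8D³N_a) = (76.9×10³)(6.4⁴)/(8·69.0³·11) = 4.4629 N/mm = 4462.9 N/m
Wire length L = πDN_a = π·69.0·11 = 2384.5 mm
m = ρ·(πd²/4)·L = 7850 × 32.17×10⁻⁶ m² × 2.3845 m = 0.60216 kg
f_n = ½√(k/m) = 0.5·√(4462.9/0.60216) = 0.5·√(7411.5) = 43.045 Hz

43.0 Hz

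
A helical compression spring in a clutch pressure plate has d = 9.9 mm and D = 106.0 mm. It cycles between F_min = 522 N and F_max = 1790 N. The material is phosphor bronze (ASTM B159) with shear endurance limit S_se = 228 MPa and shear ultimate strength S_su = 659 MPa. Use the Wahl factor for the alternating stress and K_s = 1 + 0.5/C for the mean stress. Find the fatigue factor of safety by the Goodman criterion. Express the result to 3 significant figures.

C = D/d = 106.0/9.9 = 10.7071; K_W = (4C−1)/(4C−4)+0.615/C = 1.1347; K_s = 1+0.5/C = 1.0467
F_a = (F_max−F_min)/2 = 634 N; F_m = (F_max+F_min)/2 = 1156 N
τ_a = K_W·8F_aD/(πd³) = 1.1347 × 176.37 = 200.13 MPa
τ_m = K_s·8F_mD/(πd³) = 1.0467 × 321.59 = 336.6 MPa
Goodman: 1/n_f = τ_a/S_se + τ_m/S_su = 200.13/228 + 336.6/659 = 0.87776 + 0.51078 = 1.3885
n_f = 1/1.3885 = 0.7202

0.720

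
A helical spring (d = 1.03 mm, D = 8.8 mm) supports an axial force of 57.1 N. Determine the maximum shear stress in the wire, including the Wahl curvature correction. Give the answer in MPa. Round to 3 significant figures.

Spring index C = D/d = 8.8/1.03 = 8.5437
K_W = (4C−1)/(4C−4) + 0.615/C = 33.175/30.175 + 0.0720 = 1.1714
τ₀ = 8FD/(πd³) = 8·57.1·8.8/(π·1.03³) = 4019.84/3.4329 = 1171 MPa
τ_max = K·τ₀ = 1.1714 × 1171 = 1371.7 MPa

1370 MPa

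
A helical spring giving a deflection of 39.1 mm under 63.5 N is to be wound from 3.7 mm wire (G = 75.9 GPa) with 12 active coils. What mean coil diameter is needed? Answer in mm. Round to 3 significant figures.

45.0 mm

Required rate k = F/δ = 63.5/39.1 = 1.624 N/mm
D = (Gd⁴/(8N_a·k))^(1/3) = (75.9×10³·3.7⁴/(8·12·1.624))^(1/3)
  = (91239)^(1/3) = 45.0188 mm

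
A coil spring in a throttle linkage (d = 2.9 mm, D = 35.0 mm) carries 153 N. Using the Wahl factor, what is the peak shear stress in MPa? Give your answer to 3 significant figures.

Spring index C = D/d = 35.0/2.9 = 12.0690
K_W = (4C−1)/(4C−4) + 0.615/C = 47.276/44.276 + 0.0510 = 1.1187
τ₀ = 8FD/(πd³) = 8·153·35.0/(π·2.9³) = 42840/76.62 = 559.12 MPa
τ_max = K·τ₀ = 1.1187 × 559.12 = 625.5 MPa

625 MPa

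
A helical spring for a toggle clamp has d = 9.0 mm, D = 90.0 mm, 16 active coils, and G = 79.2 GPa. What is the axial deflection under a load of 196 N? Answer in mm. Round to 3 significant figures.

k = Gd⁴/(8D³N_a) = (79.2×10³)(9.0⁴)/(8·90.0³·16) = 5.5687 N/mm
δ = F/k = 196 / 5.5687 = 35.196 mm

35.2 mm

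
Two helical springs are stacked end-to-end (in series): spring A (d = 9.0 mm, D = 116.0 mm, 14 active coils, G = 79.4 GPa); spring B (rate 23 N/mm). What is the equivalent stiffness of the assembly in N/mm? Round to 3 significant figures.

k_A = Gd⁴/(8D³N_a) = (79.4×10³)(9.0⁴)/(8·116.0³·14) = 2.9799 N/mm
Series: 1/k_eq = 1/2.9799 + 1/23 = 0.37906; k_eq = 2.6381 N/mm

2.64 N/mm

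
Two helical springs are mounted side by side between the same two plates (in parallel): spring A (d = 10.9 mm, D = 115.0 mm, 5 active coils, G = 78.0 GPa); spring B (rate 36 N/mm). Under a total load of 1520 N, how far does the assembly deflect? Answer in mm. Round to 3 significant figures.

28.1 mm

k_A = Gd⁴/(8D³N_a) = (78.0×10³)(10.9⁴)/(8·115.0³·5) = 18.099 N/mm
Parallel: k_eq = 18.099 + 36 = 54.099 N/mm
δ = F/k_eq = 1520/54.099 = 28.097 mm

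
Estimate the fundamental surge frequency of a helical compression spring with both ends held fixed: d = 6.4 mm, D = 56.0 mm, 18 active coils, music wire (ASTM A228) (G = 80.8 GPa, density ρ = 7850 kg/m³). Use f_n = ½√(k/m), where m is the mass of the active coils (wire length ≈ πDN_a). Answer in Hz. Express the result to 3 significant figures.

40.9 Hz

k = Gd⁴/(8D³N_a) = (80.8×10³)(6.4⁴)/(8·56.0³·18) = 5.3605 N/mm = 5360.5 N/m
Wire length L = πDN_a = π·56.0·18 = 3166.7 mm
m = ρ·(πd²/4)·L = 7850 × 32.17×10⁻⁶ m² × 3.1667 m = 0.79971 kg
f_n = ½√(k/m) = 0.5·√(5360.5/0.79971) = 0.5·√(6703.1) = 40.936 Hz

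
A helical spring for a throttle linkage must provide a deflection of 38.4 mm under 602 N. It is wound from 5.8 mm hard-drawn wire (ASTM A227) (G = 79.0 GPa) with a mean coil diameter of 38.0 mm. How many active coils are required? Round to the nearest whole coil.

Required rate k = F/δ = 602/38.4 = 15.677 N/mm
N_a = Gd⁴/(8D³k) = (79.0×10³ × 5.8⁴)/(8 × 38.0³ × 15.677)
    = 8.94003e+07 / 6.88186e+06 = 12.99 → 13 coils

13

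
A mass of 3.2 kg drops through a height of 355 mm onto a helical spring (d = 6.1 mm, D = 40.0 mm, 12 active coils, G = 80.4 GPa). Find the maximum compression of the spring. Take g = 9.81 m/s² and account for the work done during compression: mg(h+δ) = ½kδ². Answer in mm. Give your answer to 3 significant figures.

k = Gd⁴/(8D³N_a) = (80.4×10³)(6.1⁴)/(8·40.0³·12) = 18.119 N/mm
W = mg = 3.2 × 9.81 = 31.392 N
½kδ² − Wδ − Wh = 0 → δ = (W + √(W² + 2kWh))/k
δ = (31.392 + √(985.46 + 403833))/18.119 = (31.392 + 636.25)/18.119 = 36.849 mm

36.8 mm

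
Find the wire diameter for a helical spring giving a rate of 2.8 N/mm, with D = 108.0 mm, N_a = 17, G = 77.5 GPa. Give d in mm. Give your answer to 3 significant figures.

d = (8D³N_a·k / G)^(1/4) = (8·108.0³·17·2.8 / (77.5×10³))^0.25
  = (6189.7)^0.25 = 8.8699 mm

8.87 mm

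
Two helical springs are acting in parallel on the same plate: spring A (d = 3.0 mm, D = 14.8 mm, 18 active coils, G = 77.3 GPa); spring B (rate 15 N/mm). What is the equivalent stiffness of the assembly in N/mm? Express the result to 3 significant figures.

k_A = Gd⁴/(8D³N_a) = (77.3×10³)(3.0⁴)/(8·14.8³·18) = 13.413 N/mm
Parallel: k_eq = 13.413 + 15 = 28.413 N/mm

28.4 N/mm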